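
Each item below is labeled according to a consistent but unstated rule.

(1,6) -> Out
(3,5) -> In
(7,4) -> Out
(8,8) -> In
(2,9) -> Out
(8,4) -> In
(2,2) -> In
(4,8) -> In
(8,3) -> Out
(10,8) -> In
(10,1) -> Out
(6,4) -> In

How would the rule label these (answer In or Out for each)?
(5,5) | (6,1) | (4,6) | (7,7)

One predicate separates the groups cleanly: sum is even.

In, Out, In, In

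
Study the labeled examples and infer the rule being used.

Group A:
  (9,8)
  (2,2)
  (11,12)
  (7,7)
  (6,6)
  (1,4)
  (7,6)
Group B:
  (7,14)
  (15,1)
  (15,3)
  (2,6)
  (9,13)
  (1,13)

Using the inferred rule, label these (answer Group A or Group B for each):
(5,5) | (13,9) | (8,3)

Group A, Group B, Group B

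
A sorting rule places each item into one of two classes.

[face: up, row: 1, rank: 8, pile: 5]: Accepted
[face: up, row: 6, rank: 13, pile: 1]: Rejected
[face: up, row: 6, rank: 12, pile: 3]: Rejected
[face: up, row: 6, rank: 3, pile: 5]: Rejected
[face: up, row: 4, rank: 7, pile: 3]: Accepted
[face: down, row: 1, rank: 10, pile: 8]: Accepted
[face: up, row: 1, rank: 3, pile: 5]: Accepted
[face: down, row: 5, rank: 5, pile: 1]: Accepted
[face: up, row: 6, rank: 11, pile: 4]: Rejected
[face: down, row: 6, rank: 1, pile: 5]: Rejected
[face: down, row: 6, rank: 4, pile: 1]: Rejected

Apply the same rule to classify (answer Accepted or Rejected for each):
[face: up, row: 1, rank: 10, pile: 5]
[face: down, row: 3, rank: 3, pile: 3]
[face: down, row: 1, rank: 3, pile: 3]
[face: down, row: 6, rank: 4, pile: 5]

One predicate separates the groups cleanly: row ≤ 5.
[face: up, row: 1, rank: 10, pile: 5] → row = 1 → Accepted.
[face: down, row: 3, rank: 3, pile: 3] → row = 3 → Accepted.
[face: down, row: 1, rank: 3, pile: 3] → row = 1 → Accepted.
[face: down, row: 6, rank: 4, pile: 5] → row = 6 → Rejected.

Accepted, Accepted, Accepted, Rejected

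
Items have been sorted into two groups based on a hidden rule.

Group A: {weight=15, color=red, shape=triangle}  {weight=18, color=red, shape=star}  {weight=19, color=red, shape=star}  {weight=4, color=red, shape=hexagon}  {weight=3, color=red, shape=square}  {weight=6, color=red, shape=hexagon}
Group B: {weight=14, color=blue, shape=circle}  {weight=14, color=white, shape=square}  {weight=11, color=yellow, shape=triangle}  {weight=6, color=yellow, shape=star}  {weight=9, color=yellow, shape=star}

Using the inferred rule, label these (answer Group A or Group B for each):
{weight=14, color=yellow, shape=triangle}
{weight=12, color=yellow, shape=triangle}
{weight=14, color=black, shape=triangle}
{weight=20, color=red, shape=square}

Group B, Group B, Group B, Group A

The classifier is using: color is red.
{weight=14, color=yellow, shape=triangle} → color is yellow → Group B.
{weight=12, color=yellow, shape=triangle} → color is yellow → Group B.
{weight=14, color=black, shape=triangle} → color is black → Group B.
{weight=20, color=red, shape=square} → color is red → Group A.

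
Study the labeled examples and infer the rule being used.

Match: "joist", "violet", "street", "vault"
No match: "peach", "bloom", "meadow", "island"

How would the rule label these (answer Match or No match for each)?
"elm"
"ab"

No match, No match

Every 'Match' example satisfies: contains 't'. None of the 'No match' examples do.
No match: "elm", since no 't'.
No match: "ab", since no 't'.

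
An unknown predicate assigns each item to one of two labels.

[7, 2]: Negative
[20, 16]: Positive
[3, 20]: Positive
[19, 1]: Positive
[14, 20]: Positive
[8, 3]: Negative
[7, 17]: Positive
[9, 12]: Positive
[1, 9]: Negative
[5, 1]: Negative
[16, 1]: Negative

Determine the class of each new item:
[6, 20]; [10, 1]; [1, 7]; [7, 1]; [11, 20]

Positive, Negative, Negative, Negative, Positive

A rule that fits every label: sum ≥ 20 — true of each 'Positive' example, false of each 'Negative' one.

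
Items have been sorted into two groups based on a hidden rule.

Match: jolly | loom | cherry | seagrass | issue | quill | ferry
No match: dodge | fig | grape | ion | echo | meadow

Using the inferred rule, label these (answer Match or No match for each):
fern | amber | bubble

No match, No match, Match

All 'Match' examples share one property — has a double letter — and every 'No match' example lacks it.
fern → no doubled letter → No match. amber → no doubled letter → No match. bubble → 'bb' doubled → Match.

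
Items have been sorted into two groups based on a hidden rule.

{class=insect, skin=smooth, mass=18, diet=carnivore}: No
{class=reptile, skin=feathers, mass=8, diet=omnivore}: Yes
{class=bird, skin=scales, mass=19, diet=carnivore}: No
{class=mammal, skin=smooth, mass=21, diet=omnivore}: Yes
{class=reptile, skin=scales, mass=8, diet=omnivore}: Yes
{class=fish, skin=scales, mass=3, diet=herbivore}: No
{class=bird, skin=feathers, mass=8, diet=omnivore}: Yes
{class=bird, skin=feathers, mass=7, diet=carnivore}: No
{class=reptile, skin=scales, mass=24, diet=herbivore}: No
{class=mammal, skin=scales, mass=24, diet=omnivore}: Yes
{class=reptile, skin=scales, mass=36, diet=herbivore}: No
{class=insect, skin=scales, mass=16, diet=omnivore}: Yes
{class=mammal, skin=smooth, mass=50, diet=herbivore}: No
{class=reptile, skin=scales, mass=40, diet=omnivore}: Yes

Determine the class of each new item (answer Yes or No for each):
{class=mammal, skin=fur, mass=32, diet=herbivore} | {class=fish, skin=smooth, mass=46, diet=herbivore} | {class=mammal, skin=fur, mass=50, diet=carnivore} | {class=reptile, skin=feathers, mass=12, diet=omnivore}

'Yes' ⟺ diet is omnivore.
{class=mammal, skin=fur, mass=32, diet=herbivore}: diet is herbivore, does not fit → No. {class=fish, skin=smooth, mass=46, diet=herbivore}: diet is herbivore, does not fit → No. {class=mammal, skin=fur, mass=50, diet=carnivore}: diet is carnivore, does not fit → No. {class=reptile, skin=feathers, mass=12, diet=omnivore}: diet is omnivore, satisfies this → Yes.

No, No, No, Yes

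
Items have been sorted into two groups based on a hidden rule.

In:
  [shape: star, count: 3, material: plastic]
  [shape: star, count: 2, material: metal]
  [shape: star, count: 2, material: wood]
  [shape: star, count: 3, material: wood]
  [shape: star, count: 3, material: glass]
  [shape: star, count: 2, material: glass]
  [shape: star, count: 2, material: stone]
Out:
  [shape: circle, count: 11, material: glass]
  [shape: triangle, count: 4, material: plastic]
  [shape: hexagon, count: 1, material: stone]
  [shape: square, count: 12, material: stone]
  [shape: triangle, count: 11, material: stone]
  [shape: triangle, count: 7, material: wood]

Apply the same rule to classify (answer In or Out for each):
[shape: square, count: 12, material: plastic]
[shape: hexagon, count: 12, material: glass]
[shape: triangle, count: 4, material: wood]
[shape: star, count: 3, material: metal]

Out, Out, Out, In

One predicate separates the groups cleanly: shape is star.
[shape: square, count: 12, material: plastic]: shape is square, doesn't match → Out.
[shape: hexagon, count: 12, material: glass]: shape is hexagon, doesn't match → Out.
[shape: triangle, count: 4, material: wood]: shape is triangle, doesn't match → Out.
[shape: star, count: 3, material: metal]: shape is star, meets the rule → In.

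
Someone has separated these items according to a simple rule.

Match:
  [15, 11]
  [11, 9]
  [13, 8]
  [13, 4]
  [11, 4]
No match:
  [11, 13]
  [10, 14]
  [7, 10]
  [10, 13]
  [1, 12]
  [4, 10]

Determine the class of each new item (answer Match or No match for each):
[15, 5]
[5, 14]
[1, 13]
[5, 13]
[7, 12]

The common property of the 'Match' items is: first > second. No 'No match' item has it.
[15, 5] — 15 > 5, hence Match.
[5, 14] — 5 < 14, hence No match.
[1, 13] — 1 < 13, hence No match.
[5, 13] — 5 < 13, hence No match.
[7, 12] — 7 < 12, hence No match.

Match, No match, No match, No match, No match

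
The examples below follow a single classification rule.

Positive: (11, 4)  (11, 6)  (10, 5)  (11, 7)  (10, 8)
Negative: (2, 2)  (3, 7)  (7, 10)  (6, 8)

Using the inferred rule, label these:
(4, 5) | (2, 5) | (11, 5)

Negative, Negative, Positive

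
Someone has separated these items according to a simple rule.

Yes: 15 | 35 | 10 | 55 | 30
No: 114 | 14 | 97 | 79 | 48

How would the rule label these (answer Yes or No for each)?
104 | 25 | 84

A rule that fits every label: multiple of 5 — true of each 'Yes' example, false of each 'No' one.
No: 104, since 104 = 5·20 + 4.
Yes: 25, since 25 = 5·5.
No: 84, since 84 = 5·16 + 4.

No, Yes, No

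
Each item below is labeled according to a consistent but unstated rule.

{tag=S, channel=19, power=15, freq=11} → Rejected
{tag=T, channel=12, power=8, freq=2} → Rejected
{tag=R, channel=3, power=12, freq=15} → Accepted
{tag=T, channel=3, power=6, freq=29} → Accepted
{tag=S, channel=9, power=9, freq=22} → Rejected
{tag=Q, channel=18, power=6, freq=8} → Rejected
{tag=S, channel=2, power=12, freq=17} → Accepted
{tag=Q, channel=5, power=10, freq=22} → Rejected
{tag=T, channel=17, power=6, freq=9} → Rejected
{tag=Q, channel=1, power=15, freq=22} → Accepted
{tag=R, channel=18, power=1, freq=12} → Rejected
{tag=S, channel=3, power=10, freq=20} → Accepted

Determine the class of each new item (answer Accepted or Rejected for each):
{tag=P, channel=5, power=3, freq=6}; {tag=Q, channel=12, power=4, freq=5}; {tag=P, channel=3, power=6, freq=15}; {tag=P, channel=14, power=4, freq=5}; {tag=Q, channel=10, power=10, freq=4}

Rejected, Rejected, Accepted, Rejected, Rejected

A rule that fits every label: channel ≤ 3 — true of each 'Accepted' example, false of each 'Rejected' one.
{tag=P, channel=5, power=3, freq=6}: channel = 5 — does not fit, so Rejected. {tag=Q, channel=12, power=4, freq=5}: channel = 12 — does not fit, so Rejected. {tag=P, channel=3, power=6, freq=15}: channel = 3 — fits, so Accepted. {tag=P, channel=14, power=4, freq=5}: channel = 14 — does not fit, so Rejected. {tag=Q, channel=10, power=10, freq=4}: channel = 10 — does not fit, so Rejected.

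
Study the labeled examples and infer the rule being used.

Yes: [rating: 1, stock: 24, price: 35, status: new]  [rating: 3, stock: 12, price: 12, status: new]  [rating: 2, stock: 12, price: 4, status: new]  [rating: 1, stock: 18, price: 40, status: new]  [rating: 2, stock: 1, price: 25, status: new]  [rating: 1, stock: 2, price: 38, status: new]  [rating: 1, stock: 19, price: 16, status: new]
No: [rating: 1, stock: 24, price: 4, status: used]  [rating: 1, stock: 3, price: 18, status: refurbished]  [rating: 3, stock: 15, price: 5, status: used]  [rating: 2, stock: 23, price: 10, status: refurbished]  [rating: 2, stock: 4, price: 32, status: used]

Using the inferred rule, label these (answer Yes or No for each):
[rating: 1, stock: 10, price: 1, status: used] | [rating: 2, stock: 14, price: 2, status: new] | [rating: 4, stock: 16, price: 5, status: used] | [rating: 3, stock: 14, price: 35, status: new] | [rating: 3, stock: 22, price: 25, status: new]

No, Yes, No, Yes, Yes

Rule: status is new. This holds for each 'Yes' example and fails for each 'No' one.
[rating: 1, stock: 10, price: 1, status: used]: No (status is used). [rating: 2, stock: 14, price: 2, status: new]: Yes (status is new). [rating: 4, stock: 16, price: 5, status: used]: No (status is used). [rating: 3, stock: 14, price: 35, status: new]: Yes (status is new). [rating: 3, stock: 22, price: 25, status: new]: Yes (status is new).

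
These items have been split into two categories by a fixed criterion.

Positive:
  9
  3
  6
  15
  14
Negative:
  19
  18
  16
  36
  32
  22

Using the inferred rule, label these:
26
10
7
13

Rule: at most 15. This holds for each 'Positive' example and fails for each 'Negative' one.

Negative, Positive, Positive, Positive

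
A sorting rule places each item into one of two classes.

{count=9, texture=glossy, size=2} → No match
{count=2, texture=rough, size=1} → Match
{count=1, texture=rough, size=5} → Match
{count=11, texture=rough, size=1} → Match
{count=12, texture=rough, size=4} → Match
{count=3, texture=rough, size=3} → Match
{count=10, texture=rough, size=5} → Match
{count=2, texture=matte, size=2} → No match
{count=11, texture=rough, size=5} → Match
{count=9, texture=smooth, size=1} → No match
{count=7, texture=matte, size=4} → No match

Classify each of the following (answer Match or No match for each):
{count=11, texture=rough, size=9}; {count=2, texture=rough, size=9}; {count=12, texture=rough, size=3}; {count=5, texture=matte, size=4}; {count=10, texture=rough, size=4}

Match, Match, Match, No match, Match

Checking candidate rules against both groups, what survives is: texture is rough.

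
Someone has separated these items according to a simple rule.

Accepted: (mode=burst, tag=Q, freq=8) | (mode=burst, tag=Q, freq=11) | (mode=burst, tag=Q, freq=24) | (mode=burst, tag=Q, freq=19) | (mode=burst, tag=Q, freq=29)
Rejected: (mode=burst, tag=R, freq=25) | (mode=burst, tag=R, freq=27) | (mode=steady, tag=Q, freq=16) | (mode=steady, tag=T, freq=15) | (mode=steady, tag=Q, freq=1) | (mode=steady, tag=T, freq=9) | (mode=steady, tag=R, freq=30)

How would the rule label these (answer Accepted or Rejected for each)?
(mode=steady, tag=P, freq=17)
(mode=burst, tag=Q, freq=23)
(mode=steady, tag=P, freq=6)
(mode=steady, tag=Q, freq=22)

'Accepted' ⟺ tag is Q AND mode is burst.

Rejected, Accepted, Rejected, Rejected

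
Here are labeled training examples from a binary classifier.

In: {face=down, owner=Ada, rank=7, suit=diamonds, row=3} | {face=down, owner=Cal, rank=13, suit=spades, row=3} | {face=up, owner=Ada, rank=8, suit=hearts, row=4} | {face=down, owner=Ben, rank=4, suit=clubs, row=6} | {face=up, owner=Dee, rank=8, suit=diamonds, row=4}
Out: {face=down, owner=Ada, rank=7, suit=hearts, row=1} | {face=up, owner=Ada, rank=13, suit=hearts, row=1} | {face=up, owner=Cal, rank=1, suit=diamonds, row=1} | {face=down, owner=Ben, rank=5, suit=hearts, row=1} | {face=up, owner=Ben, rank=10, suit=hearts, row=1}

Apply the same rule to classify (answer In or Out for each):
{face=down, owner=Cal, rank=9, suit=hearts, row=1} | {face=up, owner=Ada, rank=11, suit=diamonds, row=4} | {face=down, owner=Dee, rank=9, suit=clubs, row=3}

Out, In, In

The pattern is that an item is 'In' exactly when: row ≥ 3.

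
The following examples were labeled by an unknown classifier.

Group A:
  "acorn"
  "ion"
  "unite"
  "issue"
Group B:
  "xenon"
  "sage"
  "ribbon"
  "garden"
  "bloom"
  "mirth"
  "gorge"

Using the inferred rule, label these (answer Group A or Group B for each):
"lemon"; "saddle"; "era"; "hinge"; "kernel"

Every 'Group A' example satisfies: starts with a vowel. None of the 'Group B' examples do.
"lemon": starts with 'l', doesn't match → Group B. "saddle": starts with 's', doesn't match → Group B. "era": starts with 'e', fits → Group A. "hinge": starts with 'h', doesn't match → Group B. "kernel": starts with 'k', doesn't match → Group B.

Group B, Group B, Group A, Group B, Group B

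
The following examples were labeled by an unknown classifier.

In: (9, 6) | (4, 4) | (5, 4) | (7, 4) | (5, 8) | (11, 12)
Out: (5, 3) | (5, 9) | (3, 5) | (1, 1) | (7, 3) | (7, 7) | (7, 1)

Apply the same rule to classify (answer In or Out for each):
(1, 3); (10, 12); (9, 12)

The classifier is using: second is even.

Out, In, In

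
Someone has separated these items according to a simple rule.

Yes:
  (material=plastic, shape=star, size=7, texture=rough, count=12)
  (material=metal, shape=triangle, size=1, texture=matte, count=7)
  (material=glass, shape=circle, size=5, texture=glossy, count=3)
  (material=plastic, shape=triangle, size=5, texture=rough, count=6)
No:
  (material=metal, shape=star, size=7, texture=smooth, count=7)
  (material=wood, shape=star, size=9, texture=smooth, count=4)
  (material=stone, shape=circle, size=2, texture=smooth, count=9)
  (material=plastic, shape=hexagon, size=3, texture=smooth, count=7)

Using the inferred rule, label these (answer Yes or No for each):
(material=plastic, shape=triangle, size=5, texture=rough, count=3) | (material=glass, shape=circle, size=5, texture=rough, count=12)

Yes, Yes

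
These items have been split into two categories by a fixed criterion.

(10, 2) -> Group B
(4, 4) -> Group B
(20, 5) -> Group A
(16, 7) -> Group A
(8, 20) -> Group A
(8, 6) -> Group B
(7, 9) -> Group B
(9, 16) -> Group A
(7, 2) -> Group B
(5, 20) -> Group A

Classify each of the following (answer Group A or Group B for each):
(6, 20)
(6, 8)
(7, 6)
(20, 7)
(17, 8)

The common property of the 'Group A' items is: sum ≥ 23. No 'Group B' item has it.
(6, 20): 6+20 = 26, checks out → Group A.
(6, 8): 6+8 = 14, fails the rule → Group B.
(7, 6): 7+6 = 13, fails the rule → Group B.
(20, 7): 20+7 = 27, checks out → Group A.
(17, 8): 17+8 = 25, checks out → Group A.

Group A, Group B, Group B, Group A, Group A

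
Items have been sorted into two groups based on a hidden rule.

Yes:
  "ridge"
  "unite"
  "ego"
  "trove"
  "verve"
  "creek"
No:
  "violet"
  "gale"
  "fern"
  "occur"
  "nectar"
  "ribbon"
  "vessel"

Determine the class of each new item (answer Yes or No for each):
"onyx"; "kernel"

One predicate separates the groups cleanly: odd length AND contains 'e'.

No, No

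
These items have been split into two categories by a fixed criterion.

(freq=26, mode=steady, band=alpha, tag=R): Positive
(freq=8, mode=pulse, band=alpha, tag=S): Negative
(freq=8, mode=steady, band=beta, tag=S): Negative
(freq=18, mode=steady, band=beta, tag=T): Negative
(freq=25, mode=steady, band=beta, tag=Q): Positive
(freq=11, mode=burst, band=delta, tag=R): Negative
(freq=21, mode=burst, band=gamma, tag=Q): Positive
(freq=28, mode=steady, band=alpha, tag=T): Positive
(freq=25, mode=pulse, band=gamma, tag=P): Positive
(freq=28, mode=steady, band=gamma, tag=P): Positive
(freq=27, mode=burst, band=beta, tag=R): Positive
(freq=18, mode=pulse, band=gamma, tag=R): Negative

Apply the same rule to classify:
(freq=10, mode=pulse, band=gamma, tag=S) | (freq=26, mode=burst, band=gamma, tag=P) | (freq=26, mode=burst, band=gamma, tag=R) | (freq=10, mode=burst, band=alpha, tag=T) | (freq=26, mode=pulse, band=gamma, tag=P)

'Positive' ⟺ freq ≥ 21.
(freq=10, mode=pulse, band=gamma, tag=S) → freq = 10 → Negative. (freq=26, mode=burst, band=gamma, tag=P) → freq = 26 → Positive. (freq=26, mode=burst, band=gamma, tag=R) → freq = 26 → Positive. (freq=10, mode=burst, band=alpha, tag=T) → freq = 10 → Negative. (freq=26, mode=pulse, band=gamma, tag=P) → freq = 26 → Positive.

Negative, Positive, Positive, Negative, Positive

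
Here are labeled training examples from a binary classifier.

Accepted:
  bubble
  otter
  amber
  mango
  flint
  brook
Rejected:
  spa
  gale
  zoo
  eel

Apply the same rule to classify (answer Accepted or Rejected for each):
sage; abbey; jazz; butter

The pattern is that an item is 'Accepted' exactly when: length ≥ 5.
sage: length 4 — doesn't qualify, so Rejected. abbey: length 5 — passes, so Accepted. jazz: length 4 — doesn't qualify, so Rejected. butter: length 6 — passes, so Accepted.

Rejected, Accepted, Rejected, Accepted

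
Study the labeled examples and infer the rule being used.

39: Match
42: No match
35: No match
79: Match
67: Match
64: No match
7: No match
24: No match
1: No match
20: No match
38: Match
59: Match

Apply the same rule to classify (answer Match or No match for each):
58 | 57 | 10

Rule: digit sum ≥ 11. This holds for each 'Match' example and fails for each 'No match' one.

Match, Match, No match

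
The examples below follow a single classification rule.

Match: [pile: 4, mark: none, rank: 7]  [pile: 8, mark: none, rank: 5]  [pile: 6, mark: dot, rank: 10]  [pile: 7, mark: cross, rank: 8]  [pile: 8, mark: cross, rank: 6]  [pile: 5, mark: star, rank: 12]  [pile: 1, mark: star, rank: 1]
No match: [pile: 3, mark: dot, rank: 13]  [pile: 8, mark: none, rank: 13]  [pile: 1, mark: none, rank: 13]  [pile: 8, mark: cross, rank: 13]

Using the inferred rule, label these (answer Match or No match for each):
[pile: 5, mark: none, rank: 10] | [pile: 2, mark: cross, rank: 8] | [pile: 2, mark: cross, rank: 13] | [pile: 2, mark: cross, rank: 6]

A rule that fits every label: rank ≤ 12 — true of each 'Match' example, false of each 'No match' one.
[pile: 5, mark: none, rank: 10]: rank = 10, has this property → Match.
[pile: 2, mark: cross, rank: 8]: rank = 8, has this property → Match.
[pile: 2, mark: cross, rank: 13]: rank = 13, does not pass → No match.
[pile: 2, mark: cross, rank: 6]: rank = 6, has this property → Match.

Match, Match, No match, Match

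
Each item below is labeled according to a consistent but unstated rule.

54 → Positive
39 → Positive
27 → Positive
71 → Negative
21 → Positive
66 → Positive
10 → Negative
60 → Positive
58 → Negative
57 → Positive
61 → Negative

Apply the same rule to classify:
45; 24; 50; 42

Positive, Positive, Negative, Positive

Checking candidate rules against both groups, what survives is: multiple of 3.
45 → 45 = 3·15 → Positive.
24 → 24 = 3·8 → Positive.
50 → 50 = 3·16 + 2 → Negative.
42 → 42 = 3·14 → Positive.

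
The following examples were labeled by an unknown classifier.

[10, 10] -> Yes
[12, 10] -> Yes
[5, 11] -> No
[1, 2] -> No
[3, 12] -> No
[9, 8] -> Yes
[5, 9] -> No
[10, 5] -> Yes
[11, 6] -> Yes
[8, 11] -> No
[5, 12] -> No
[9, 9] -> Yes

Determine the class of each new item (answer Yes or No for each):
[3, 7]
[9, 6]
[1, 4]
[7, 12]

No, Yes, No, No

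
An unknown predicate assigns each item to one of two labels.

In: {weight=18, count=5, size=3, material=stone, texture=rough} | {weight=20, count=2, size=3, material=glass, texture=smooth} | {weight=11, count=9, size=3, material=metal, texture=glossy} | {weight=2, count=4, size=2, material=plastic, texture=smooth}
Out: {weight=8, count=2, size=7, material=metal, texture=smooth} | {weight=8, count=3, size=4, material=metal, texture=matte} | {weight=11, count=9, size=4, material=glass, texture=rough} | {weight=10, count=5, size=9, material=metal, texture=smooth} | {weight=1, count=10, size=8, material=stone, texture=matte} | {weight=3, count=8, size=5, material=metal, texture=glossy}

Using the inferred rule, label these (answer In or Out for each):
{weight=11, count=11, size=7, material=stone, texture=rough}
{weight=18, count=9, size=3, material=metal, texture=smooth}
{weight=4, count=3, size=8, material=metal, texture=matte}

Out, In, Out

Every 'In' example satisfies: size ≤ 3. None of the 'Out' examples do.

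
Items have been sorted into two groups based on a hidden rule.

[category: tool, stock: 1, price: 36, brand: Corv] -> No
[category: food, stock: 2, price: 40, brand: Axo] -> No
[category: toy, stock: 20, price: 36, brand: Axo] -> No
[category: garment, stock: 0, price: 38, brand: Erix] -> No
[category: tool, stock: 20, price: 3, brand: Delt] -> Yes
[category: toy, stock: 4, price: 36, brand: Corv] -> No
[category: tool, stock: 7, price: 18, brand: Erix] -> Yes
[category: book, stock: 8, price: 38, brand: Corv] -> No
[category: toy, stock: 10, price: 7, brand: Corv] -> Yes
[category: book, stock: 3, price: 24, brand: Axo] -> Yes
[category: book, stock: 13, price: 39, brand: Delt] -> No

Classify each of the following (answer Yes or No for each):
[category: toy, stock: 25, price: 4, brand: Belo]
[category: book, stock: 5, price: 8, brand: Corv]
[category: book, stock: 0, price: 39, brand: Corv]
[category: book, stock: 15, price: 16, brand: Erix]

Yes, Yes, No, Yes

The rule appears to be: price ≤ 24.
[category: toy, stock: 25, price: 4, brand: Belo]: price = 4 — qualifies, so Yes. [category: book, stock: 5, price: 8, brand: Corv]: price = 8 — qualifies, so Yes. [category: book, stock: 0, price: 39, brand: Corv]: price = 39 — lacks this property, so No. [category: book, stock: 15, price: 16, brand: Erix]: price = 16 — qualifies, so Yes.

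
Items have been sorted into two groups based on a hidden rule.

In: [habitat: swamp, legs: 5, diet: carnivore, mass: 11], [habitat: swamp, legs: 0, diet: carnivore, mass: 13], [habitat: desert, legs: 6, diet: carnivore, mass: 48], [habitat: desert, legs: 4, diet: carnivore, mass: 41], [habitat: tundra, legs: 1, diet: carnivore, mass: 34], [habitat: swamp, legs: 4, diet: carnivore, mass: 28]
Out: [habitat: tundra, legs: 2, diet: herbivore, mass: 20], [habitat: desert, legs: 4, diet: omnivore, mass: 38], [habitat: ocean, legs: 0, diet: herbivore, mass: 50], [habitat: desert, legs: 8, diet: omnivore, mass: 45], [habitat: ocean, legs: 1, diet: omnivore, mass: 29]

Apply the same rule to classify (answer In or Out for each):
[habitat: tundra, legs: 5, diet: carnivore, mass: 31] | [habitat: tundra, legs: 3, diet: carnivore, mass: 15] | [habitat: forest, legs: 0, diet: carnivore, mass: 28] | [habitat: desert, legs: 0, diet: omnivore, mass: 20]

In, In, In, Out

All 'In' examples share one property — diet is carnivore — and every 'Out' example lacks it.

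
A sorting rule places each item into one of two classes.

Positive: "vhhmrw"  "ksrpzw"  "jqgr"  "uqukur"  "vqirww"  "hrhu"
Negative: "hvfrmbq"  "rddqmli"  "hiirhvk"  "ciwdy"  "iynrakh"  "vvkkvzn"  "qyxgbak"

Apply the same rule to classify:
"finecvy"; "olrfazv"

The common property of the 'Positive' items is: even length. No 'Negative' item has it.
"finecvy": length 7, doesn't match → Negative. "olrfazv": length 7, doesn't match → Negative.

Negative, Negative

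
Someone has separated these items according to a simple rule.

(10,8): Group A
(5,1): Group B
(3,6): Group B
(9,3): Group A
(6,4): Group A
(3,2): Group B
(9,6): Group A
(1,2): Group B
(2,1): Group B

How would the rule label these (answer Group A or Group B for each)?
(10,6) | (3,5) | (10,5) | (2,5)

Group A, Group B, Group A, Group B

'Group A' ⟺ sum ≥ 10.
Group A: (10,6), since 10+6 = 16. Group B: (3,5), since 3+5 = 8. Group A: (10,5), since 10+5 = 15. Group B: (2,5), since 2+5 = 7.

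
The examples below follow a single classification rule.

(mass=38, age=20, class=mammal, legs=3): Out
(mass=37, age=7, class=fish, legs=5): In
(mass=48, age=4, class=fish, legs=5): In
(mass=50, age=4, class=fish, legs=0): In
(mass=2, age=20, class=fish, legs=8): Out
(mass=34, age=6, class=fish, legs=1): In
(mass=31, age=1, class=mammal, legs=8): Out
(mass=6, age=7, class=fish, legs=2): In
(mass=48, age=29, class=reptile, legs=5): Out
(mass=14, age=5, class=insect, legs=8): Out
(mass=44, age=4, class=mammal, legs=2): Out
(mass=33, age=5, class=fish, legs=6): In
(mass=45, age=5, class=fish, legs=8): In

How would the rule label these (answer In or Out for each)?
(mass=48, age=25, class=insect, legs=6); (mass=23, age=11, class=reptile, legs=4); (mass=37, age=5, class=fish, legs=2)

The classifier is using: class is fish AND age ≤ 7.
(mass=48, age=25, class=insect, legs=6): Out (class is insect, age = 25).
(mass=23, age=11, class=reptile, legs=4): Out (class is reptile, age = 11).
(mass=37, age=5, class=fish, legs=2): In (class is fish, age = 5).

Out, Out, In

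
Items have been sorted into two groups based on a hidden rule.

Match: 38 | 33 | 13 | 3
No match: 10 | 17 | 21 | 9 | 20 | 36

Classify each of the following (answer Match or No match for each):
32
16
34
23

The distinguishing property — ≡ 3 (mod 5) — holds for all the 'Match' cases and none of the 'No match' cases.

No match, No match, No match, Match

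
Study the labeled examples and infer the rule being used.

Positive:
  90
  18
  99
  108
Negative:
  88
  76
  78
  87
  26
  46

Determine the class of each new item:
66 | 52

All 'Positive' examples share one property — multiple of 9 — and every 'Negative' example lacks it.
66: Negative (66 = 9·7 + 3). 52: Negative (52 = 9·5 + 7).

Negative, Negative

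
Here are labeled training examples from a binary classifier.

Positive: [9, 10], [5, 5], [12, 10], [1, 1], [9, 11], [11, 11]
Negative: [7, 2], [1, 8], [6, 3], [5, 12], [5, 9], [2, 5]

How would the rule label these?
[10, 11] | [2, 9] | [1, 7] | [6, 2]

The distinguishing property — |first − second| ≤ 2 — holds for all the 'Positive' cases and none of the 'Negative' cases.
[10, 11]: Positive (|10−11| = 1).
[2, 9]: Negative (|2−9| = 7).
[1, 7]: Negative (|1−7| = 6).
[6, 2]: Negative (|6−2| = 4).

Positive, Negative, Negative, Negative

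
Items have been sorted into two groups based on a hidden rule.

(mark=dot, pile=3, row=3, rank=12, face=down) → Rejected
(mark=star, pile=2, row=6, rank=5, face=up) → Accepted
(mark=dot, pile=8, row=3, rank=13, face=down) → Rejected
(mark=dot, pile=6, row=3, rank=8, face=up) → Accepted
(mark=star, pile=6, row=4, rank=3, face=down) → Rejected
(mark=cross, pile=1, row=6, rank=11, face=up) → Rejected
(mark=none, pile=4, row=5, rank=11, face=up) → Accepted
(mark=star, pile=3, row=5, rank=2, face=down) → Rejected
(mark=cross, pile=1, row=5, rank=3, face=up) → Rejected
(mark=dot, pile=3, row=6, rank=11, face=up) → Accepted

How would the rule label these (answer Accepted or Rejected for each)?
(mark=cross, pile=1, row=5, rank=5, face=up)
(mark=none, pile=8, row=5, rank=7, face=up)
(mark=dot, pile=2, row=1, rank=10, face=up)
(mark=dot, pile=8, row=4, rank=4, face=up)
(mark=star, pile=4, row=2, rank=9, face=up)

One predicate separates the groups cleanly: face is up AND pile ≥ 2.

Rejected, Accepted, Accepted, Accepted, Accepted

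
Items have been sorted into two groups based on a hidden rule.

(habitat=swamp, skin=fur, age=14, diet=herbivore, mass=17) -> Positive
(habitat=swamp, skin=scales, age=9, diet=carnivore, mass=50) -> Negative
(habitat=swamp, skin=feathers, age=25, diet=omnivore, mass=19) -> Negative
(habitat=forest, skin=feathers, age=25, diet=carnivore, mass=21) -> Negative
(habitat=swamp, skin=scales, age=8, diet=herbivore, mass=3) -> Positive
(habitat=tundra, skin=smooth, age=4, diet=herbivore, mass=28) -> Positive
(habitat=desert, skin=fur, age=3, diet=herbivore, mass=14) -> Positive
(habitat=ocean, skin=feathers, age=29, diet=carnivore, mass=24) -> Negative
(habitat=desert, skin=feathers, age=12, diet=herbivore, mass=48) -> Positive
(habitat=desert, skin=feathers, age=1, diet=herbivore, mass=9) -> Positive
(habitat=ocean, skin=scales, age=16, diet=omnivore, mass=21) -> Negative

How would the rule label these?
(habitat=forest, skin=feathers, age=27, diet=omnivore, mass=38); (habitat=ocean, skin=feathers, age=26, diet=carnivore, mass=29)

Negative, Negative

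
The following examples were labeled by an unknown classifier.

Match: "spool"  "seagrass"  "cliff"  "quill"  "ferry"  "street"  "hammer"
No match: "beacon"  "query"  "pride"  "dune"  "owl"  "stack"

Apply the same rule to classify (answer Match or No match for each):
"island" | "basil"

No match, No match

'Match' ⟺ has a double letter.
No match: "island", since no doubled letter. No match: "basil", since no doubled letter.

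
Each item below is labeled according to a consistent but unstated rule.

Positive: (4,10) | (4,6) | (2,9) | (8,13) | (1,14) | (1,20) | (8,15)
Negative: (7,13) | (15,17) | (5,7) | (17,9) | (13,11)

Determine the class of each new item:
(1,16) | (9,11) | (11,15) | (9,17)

Positive, Negative, Negative, Negative

The rule appears to be: product is even.
Positive: (1,16), since 1·16 = 16.
Negative: (9,11), since 9·11 = 99.
Negative: (11,15), since 11·15 = 165.
Negative: (9,17), since 9·17 = 153.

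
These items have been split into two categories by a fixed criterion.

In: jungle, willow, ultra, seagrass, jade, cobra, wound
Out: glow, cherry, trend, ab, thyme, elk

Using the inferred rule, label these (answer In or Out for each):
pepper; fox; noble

In, Out, In

Every 'In' example satisfies: has ≥ 2 vowels. None of the 'Out' examples do.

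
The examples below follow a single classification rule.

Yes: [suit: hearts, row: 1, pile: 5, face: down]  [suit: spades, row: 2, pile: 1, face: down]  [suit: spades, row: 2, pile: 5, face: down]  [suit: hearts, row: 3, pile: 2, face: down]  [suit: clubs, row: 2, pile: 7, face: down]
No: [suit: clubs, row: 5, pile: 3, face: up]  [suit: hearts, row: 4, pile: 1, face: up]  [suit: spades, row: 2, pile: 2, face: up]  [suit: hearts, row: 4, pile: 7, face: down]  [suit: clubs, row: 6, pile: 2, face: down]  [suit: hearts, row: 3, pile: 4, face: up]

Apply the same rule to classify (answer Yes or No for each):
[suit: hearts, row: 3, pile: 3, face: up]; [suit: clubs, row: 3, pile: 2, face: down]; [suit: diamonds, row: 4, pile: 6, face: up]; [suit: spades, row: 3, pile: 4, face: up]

No, Yes, No, No

One predicate separates the groups cleanly: face is down AND row ≤ 3.
[suit: hearts, row: 3, pile: 3, face: up]: face is up, row = 3 — does not fit, so No. [suit: clubs, row: 3, pile: 2, face: down]: face is down, row = 3 — fits, so Yes. [suit: diamonds, row: 4, pile: 6, face: up]: face is up, row = 4 — does not fit, so No. [suit: spades, row: 3, pile: 4, face: up]: face is up, row = 3 — does not fit, so No.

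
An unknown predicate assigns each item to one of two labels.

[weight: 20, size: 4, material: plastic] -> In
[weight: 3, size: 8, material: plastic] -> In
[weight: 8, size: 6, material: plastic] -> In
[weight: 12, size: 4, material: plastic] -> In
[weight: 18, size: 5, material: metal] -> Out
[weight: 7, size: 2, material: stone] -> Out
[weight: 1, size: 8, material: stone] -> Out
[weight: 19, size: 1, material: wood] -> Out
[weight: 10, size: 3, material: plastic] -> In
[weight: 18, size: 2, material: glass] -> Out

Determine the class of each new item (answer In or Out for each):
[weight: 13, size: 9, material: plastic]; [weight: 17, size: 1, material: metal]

The pattern is that an item is 'In' exactly when: material is plastic.
[weight: 13, size: 9, material: plastic]: material is plastic, checks out → In.
[weight: 17, size: 1, material: metal]: material is metal, lacks this property → Out.

In, Out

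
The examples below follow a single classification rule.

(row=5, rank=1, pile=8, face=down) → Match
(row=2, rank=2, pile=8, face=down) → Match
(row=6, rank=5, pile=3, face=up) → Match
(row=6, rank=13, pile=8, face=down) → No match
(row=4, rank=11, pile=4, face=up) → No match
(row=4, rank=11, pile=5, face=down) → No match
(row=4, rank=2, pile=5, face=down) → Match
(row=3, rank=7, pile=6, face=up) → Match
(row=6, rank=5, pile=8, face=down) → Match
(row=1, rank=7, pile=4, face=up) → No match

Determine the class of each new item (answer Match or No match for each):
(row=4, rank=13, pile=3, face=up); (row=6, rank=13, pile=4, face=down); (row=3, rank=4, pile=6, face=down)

No match, No match, Match

The classifier is using: rank ≤ 7 AND row ≥ 2.
(row=4, rank=13, pile=3, face=up) — rank = 13, row = 4, hence No match. (row=6, rank=13, pile=4, face=down) — rank = 13, row = 6, hence No match. (row=3, rank=4, pile=6, face=down) — rank = 4, row = 3, hence Match.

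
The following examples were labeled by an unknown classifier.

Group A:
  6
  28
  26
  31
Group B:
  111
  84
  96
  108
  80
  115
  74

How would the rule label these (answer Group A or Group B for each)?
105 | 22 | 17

Group B, Group A, Group A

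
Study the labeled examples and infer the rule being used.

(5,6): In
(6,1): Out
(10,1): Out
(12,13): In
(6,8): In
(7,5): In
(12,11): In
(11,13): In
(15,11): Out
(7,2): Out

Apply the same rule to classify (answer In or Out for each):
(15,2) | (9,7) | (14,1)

The simplest hypothesis consistent with all the labels is: |first − second| ≤ 2.
Out: (15,2), since |15−2| = 13.
In: (9,7), since |9−7| = 2.
Out: (14,1), since |14−1| = 13.

Out, In, Out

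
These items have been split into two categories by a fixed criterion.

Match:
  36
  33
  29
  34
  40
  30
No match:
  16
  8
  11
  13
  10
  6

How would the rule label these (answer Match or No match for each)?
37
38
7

Match, Match, No match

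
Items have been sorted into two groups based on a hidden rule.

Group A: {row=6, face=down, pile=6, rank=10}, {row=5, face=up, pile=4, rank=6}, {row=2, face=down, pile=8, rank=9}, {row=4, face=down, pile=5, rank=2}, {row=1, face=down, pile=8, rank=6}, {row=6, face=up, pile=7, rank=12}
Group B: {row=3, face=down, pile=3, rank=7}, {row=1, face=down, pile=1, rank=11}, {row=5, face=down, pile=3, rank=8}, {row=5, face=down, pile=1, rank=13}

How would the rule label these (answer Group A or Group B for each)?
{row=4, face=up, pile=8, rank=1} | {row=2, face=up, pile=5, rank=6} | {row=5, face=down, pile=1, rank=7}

Group A, Group A, Group B

All 'Group A' examples share one property — pile ≥ 4 — and every 'Group B' example lacks it.
{row=4, face=up, pile=8, rank=1} — pile = 8, hence Group A. {row=2, face=up, pile=5, rank=6} — pile = 5, hence Group A. {row=5, face=down, pile=1, rank=7} — pile = 1, hence Group B.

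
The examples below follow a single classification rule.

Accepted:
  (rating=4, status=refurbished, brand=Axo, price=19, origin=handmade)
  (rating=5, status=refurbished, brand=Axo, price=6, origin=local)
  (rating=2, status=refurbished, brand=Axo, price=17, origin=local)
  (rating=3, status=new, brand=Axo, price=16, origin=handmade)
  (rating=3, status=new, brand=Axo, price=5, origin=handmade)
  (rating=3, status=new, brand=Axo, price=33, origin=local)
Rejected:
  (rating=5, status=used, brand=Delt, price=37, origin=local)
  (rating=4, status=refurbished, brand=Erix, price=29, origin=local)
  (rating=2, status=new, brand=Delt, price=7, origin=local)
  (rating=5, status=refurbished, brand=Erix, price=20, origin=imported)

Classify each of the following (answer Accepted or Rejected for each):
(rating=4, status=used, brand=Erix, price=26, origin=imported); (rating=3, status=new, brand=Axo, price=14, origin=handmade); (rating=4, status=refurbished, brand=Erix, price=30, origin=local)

Rejected, Accepted, Rejected

The classifier is using: brand is Axo.
(rating=4, status=used, brand=Erix, price=26, origin=imported): brand is Erix, fails the rule → Rejected. (rating=3, status=new, brand=Axo, price=14, origin=handmade): brand is Axo, qualifies → Accepted. (rating=4, status=refurbished, brand=Erix, price=30, origin=local): brand is Erix, fails the rule → Rejected.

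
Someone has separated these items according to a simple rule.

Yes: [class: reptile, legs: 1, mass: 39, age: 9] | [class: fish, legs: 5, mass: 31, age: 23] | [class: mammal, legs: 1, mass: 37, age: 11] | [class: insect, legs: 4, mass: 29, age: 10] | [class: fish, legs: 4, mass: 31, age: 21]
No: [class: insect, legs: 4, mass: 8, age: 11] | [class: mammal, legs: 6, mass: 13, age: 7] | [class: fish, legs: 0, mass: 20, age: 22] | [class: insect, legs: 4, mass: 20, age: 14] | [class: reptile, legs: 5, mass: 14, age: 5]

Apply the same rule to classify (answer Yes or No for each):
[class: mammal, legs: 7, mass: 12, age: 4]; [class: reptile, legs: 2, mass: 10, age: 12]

The classifier is using: mass ≥ 29.
[class: mammal, legs: 7, mass: 12, age: 4]: mass = 12, does not pass → No.
[class: reptile, legs: 2, mass: 10, age: 12]: mass = 10, does not pass → No.

No, No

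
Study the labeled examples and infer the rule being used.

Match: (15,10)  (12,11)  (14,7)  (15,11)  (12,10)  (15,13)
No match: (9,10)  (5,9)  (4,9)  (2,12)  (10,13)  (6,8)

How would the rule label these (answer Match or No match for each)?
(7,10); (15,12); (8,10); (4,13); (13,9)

The simplest hypothesis consistent with all the labels is: first > second.

No match, Match, No match, No match, Match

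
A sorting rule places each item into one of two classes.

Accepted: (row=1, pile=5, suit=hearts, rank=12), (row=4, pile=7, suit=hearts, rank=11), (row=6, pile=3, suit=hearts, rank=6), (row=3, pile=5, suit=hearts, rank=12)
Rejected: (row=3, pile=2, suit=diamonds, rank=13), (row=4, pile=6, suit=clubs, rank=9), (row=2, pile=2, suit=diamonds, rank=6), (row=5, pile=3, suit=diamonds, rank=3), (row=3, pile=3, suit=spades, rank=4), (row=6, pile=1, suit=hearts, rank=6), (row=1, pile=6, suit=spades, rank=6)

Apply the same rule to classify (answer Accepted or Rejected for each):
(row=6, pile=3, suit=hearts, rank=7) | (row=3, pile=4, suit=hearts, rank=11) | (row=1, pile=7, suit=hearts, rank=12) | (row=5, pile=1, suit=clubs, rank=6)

Accepted, Accepted, Accepted, Rejected

The pattern is that an item is 'Accepted' exactly when: suit is hearts AND pile ≥ 2.
Accepted: (row=6, pile=3, suit=hearts, rank=7), since suit is hearts, pile = 3.
Accepted: (row=3, pile=4, suit=hearts, rank=11), since suit is hearts, pile = 4.
Accepted: (row=1, pile=7, suit=hearts, rank=12), since suit is hearts, pile = 7.
Rejected: (row=5, pile=1, suit=clubs, rank=6), since suit is clubs, pile = 1.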